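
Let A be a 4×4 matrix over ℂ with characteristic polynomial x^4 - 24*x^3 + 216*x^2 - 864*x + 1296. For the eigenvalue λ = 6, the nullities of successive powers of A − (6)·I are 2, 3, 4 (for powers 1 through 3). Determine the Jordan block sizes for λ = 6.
Block sizes for λ = 6: [3, 1]

From the dimensions of kernels of powers, the number of Jordan blocks of size at least j is d_j − d_{j−1} where d_j = dim ker(N^j) (with d_0 = 0). Computing the differences gives [2, 1, 1].
The number of blocks of size exactly k is (#blocks of size ≥ k) − (#blocks of size ≥ k + 1), so the partition is: 1 block(s) of size 1, 1 block(s) of size 3.
In nonincreasing order the block sizes are [3, 1].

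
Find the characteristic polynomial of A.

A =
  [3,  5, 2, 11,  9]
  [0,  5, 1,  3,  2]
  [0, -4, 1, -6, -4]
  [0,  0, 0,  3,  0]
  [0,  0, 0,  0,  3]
x^5 - 15*x^4 + 90*x^3 - 270*x^2 + 405*x - 243

Expanding det(x·I − A) (e.g. by cofactor expansion or by noting that A is similar to its Jordan form J, which has the same characteristic polynomial as A) gives
  χ_A(x) = x^5 - 15*x^4 + 90*x^3 - 270*x^2 + 405*x - 243
which factors as (x - 3)^5. The eigenvalues (with algebraic multiplicities) are λ = 3 with multiplicity 5.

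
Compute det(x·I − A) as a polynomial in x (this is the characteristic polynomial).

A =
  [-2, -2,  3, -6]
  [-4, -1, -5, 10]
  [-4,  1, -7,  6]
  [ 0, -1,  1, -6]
x^4 + 16*x^3 + 96*x^2 + 256*x + 256

Expanding det(x·I − A) (e.g. by cofactor expansion or by noting that A is similar to its Jordan form J, which has the same characteristic polynomial as A) gives
  χ_A(x) = x^4 + 16*x^3 + 96*x^2 + 256*x + 256
which factors as (x + 4)^4. The eigenvalues (with algebraic multiplicities) are λ = -4 with multiplicity 4.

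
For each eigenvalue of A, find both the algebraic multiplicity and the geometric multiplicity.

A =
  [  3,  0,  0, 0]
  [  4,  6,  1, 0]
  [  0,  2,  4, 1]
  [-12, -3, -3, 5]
λ = 3: alg = 1, geom = 1; λ = 5: alg = 3, geom = 1

Step 1 — factor the characteristic polynomial to read off the algebraic multiplicities:
  χ_A(x) = (x - 5)^3*(x - 3)

Step 2 — compute geometric multiplicities via the rank-nullity identity g(λ) = n − rank(A − λI):
  rank(A − (3)·I) = 3, so dim ker(A − (3)·I) = n − 3 = 1
  rank(A − (5)·I) = 3, so dim ker(A − (5)·I) = n − 3 = 1

Summary:
  λ = 3: algebraic multiplicity = 1, geometric multiplicity = 1
  λ = 5: algebraic multiplicity = 3, geometric multiplicity = 1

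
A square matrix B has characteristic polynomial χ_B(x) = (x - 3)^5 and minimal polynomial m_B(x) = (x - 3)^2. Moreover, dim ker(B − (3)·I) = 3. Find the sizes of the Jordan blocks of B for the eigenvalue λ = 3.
Block sizes for λ = 3: [2, 2, 1]

Step 1 — from the characteristic polynomial, algebraic multiplicity of λ = 3 is 5. From dim ker(B − (3)·I) = 3, there are exactly 3 Jordan blocks for λ = 3.
Step 2 — from the minimal polynomial, the factor (x − 3)^2 tells us the largest block for λ = 3 has size 2.
Step 3 — with total size 5, 3 blocks, and largest block 2, the block sizes (in nonincreasing order) are [2, 2, 1].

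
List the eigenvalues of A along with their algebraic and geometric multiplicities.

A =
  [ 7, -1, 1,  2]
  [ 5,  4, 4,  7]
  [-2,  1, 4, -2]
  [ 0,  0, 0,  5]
λ = 5: alg = 4, geom = 2

Step 1 — factor the characteristic polynomial to read off the algebraic multiplicities:
  χ_A(x) = (x - 5)^4

Step 2 — compute geometric multiplicities via the rank-nullity identity g(λ) = n − rank(A − λI):
  rank(A − (5)·I) = 2, so dim ker(A − (5)·I) = n − 2 = 2

Summary:
  λ = 5: algebraic multiplicity = 4, geometric multiplicity = 2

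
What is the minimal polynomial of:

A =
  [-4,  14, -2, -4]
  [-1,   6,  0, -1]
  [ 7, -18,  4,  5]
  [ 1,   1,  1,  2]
x^3 - 6*x^2 + 12*x - 8

The characteristic polynomial is χ_A(x) = (x - 2)^4, so the eigenvalues are known. The minimal polynomial is
  m_A(x) = Π_λ (x − λ)^{k_λ}
where k_λ is the size of the *largest* Jordan block for λ (equivalently, the smallest k with (A − λI)^k v = 0 for every generalised eigenvector v of λ).

  λ = 2: largest Jordan block has size 3, contributing (x − 2)^3

So m_A(x) = (x - 2)^3 = x^3 - 6*x^2 + 12*x - 8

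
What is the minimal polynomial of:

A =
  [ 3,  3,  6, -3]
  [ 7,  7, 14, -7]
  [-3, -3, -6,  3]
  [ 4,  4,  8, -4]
x^2

The characteristic polynomial is χ_A(x) = x^4, so the eigenvalues are known. The minimal polynomial is
  m_A(x) = Π_λ (x − λ)^{k_λ}
where k_λ is the size of the *largest* Jordan block for λ (equivalently, the smallest k with (A − λI)^k v = 0 for every generalised eigenvector v of λ).

  λ = 0: largest Jordan block has size 2, contributing (x − 0)^2

So m_A(x) = x^2 = x^2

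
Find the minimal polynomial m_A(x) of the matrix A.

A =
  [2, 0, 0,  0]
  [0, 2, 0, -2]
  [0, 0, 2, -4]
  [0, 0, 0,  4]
x^2 - 6*x + 8

The characteristic polynomial is χ_A(x) = (x - 4)*(x - 2)^3, so the eigenvalues are known. The minimal polynomial is
  m_A(x) = Π_λ (x − λ)^{k_λ}
where k_λ is the size of the *largest* Jordan block for λ (equivalently, the smallest k with (A − λI)^k v = 0 for every generalised eigenvector v of λ).

  λ = 2: largest Jordan block has size 1, contributing (x − 2)
  λ = 4: largest Jordan block has size 1, contributing (x − 4)

So m_A(x) = (x - 4)*(x - 2) = x^2 - 6*x + 8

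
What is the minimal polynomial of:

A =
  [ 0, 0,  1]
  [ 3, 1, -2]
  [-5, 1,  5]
x^3 - 6*x^2 + 12*x - 8

The characteristic polynomial is χ_A(x) = (x - 2)^3, so the eigenvalues are known. The minimal polynomial is
  m_A(x) = Π_λ (x − λ)^{k_λ}
where k_λ is the size of the *largest* Jordan block for λ (equivalently, the smallest k with (A − λI)^k v = 0 for every generalised eigenvector v of λ).

  λ = 2: largest Jordan block has size 3, contributing (x − 2)^3

So m_A(x) = (x - 2)^3 = x^3 - 6*x^2 + 12*x - 8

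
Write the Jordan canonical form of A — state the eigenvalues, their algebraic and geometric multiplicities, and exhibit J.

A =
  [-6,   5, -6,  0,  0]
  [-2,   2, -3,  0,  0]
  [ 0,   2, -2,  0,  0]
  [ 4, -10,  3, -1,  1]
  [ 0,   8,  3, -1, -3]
J_3(-2) ⊕ J_2(-2)

The characteristic polynomial is
  det(x·I − A) = x^5 + 10*x^4 + 40*x^3 + 80*x^2 + 80*x + 32 = (x + 2)^5

Eigenvalues and multiplicities (the geometric multiplicity of λ is n − rank(A − λI), which equals the number of Jordan blocks for λ):
  λ = -2: algebraic multiplicity = 5, geometric multiplicity = 2

Determining the block sizes for each eigenvalue:
  λ = -2: with am = 5 and gm = 2, the partition is not yet determined (e.g. several partitions of 5 into 2 parts exist). Let N = A − (-2)·I. Computing rank(N^1) = 3, rank(N^2) = 1, rank(N^3) = 0; the number of blocks of size ≥ j is rank(N^{j−1}) − rank(N^j), giving [2, 2, 1]. So we have 1 block(s) of size 3, 1 block(s) of size 2 → block sizes [3, 2]

Assembling the blocks gives a Jordan form
J =
  [-2,  1,  0,  0,  0]
  [ 0, -2,  1,  0,  0]
  [ 0,  0, -2,  0,  0]
  [ 0,  0,  0, -2,  1]
  [ 0,  0,  0,  0, -2]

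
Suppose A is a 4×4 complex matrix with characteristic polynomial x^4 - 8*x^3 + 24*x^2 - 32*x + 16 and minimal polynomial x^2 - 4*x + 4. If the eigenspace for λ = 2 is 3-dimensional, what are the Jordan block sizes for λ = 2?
Block sizes for λ = 2: [2, 1, 1]

Step 1 — from the characteristic polynomial, algebraic multiplicity of λ = 2 is 4. From dim ker(A − (2)·I) = 3, there are exactly 3 Jordan blocks for λ = 2.
Step 2 — from the minimal polynomial, the factor (x − 2)^2 tells us the largest block for λ = 2 has size 2.
Step 3 — with total size 4, 3 blocks, and largest block 2, the block sizes (in nonincreasing order) are [2, 1, 1].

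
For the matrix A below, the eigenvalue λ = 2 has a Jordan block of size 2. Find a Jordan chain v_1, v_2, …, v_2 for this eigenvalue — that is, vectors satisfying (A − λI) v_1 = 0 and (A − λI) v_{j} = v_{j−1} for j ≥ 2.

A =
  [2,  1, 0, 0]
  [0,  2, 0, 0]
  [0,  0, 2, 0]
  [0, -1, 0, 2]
A Jordan chain for λ = 2 of length 2:
v_1 = (1, 0, 0, -1)ᵀ
v_2 = (0, 1, 0, 0)ᵀ

Let N = A − (2)·I. We want v_2 with N^2 v_2 = 0 but N^1 v_2 ≠ 0; then v_{j-1} := N · v_j for j = 2, …, 2.

Pick v_2 = (0, 1, 0, 0)ᵀ.
Then v_1 = N · v_2 = (1, 0, 0, -1)ᵀ.

Sanity check: (A − (2)·I) v_1 = (0, 0, 0, 0)ᵀ = 0. ✓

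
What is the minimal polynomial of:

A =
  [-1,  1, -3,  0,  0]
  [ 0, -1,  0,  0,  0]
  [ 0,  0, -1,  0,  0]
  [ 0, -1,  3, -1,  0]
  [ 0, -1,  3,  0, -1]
x^2 + 2*x + 1

The characteristic polynomial is χ_A(x) = (x + 1)^5, so the eigenvalues are known. The minimal polynomial is
  m_A(x) = Π_λ (x − λ)^{k_λ}
where k_λ is the size of the *largest* Jordan block for λ (equivalently, the smallest k with (A − λI)^k v = 0 for every generalised eigenvector v of λ).

  λ = -1: largest Jordan block has size 2, contributing (x + 1)^2

So m_A(x) = (x + 1)^2 = x^2 + 2*x + 1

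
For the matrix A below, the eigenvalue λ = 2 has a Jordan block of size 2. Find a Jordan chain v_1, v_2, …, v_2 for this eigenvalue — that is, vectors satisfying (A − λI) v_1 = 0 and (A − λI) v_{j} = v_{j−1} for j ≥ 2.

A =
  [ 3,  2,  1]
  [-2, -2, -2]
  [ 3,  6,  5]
A Jordan chain for λ = 2 of length 2:
v_1 = (1, -2, 3)ᵀ
v_2 = (1, 0, 0)ᵀ

Let N = A − (2)·I. We want v_2 with N^2 v_2 = 0 but N^1 v_2 ≠ 0; then v_{j-1} := N · v_j for j = 2, …, 2.

Pick v_2 = (1, 0, 0)ᵀ.
Then v_1 = N · v_2 = (1, -2, 3)ᵀ.

Sanity check: (A − (2)·I) v_1 = (0, 0, 0)ᵀ = 0. ✓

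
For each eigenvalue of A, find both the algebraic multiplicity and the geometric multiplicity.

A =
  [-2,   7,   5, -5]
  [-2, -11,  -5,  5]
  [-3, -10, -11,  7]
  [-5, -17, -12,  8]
λ = -4: alg = 4, geom = 2

Step 1 — factor the characteristic polynomial to read off the algebraic multiplicities:
  χ_A(x) = (x + 4)^4

Step 2 — compute geometric multiplicities via the rank-nullity identity g(λ) = n − rank(A − λI):
  rank(A − (-4)·I) = 2, so dim ker(A − (-4)·I) = n − 2 = 2

Summary:
  λ = -4: algebraic multiplicity = 4, geometric multiplicity = 2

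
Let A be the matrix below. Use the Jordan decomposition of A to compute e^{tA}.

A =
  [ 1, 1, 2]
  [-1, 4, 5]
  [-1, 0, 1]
e^{tA} =
  [-t^2*exp(2*t) - t*exp(2*t) + exp(2*t), t^2*exp(2*t)/2 + t*exp(2*t), t^2*exp(2*t)/2 + 2*t*exp(2*t)]
  [-3*t^2*exp(2*t) - t*exp(2*t), 3*t^2*exp(2*t)/2 + 2*t*exp(2*t) + exp(2*t), 3*t^2*exp(2*t)/2 + 5*t*exp(2*t)]
  [t^2*exp(2*t) - t*exp(2*t), -t^2*exp(2*t)/2, -t^2*exp(2*t)/2 - t*exp(2*t) + exp(2*t)]

Strategy: write A = P · J · P⁻¹ where J is a Jordan canonical form, so e^{tA} = P · e^{tJ} · P⁻¹, and e^{tJ} can be computed block-by-block.

A has Jordan form
J =
  [2, 1, 0]
  [0, 2, 1]
  [0, 0, 2]
(up to reordering of blocks).

Per-block formulas:
  For a 3×3 Jordan block J_3(2): exp(t · J_3(2)) = e^(2t)·(I + t·N + (t^2/2)·N^2), where N is the 3×3 nilpotent shift.

After assembling e^{tJ} and conjugating by P, we get:

e^{tA} =
  [-t^2*exp(2*t) - t*exp(2*t) + exp(2*t), t^2*exp(2*t)/2 + t*exp(2*t), t^2*exp(2*t)/2 + 2*t*exp(2*t)]
  [-3*t^2*exp(2*t) - t*exp(2*t), 3*t^2*exp(2*t)/2 + 2*t*exp(2*t) + exp(2*t), 3*t^2*exp(2*t)/2 + 5*t*exp(2*t)]
  [t^2*exp(2*t) - t*exp(2*t), -t^2*exp(2*t)/2, -t^2*exp(2*t)/2 - t*exp(2*t) + exp(2*t)]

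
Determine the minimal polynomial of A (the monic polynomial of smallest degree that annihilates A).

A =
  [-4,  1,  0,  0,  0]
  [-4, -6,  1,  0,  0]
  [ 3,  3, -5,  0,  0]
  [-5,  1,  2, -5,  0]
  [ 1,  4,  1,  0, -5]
x^3 + 15*x^2 + 75*x + 125

The characteristic polynomial is χ_A(x) = (x + 5)^5, so the eigenvalues are known. The minimal polynomial is
  m_A(x) = Π_λ (x − λ)^{k_λ}
where k_λ is the size of the *largest* Jordan block for λ (equivalently, the smallest k with (A − λI)^k v = 0 for every generalised eigenvector v of λ).

  λ = -5: largest Jordan block has size 3, contributing (x + 5)^3

So m_A(x) = (x + 5)^3 = x^3 + 15*x^2 + 75*x + 125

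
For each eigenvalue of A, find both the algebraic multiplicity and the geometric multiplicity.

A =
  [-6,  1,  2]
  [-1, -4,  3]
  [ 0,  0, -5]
λ = -5: alg = 3, geom = 1

Step 1 — factor the characteristic polynomial to read off the algebraic multiplicities:
  χ_A(x) = (x + 5)^3

Step 2 — compute geometric multiplicities via the rank-nullity identity g(λ) = n − rank(A − λI):
  rank(A − (-5)·I) = 2, so dim ker(A − (-5)·I) = n − 2 = 1

Summary:
  λ = -5: algebraic multiplicity = 3, geometric multiplicity = 1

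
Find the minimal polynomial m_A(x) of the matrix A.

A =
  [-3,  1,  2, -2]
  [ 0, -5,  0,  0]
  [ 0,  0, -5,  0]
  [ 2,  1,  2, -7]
x^2 + 10*x + 25

The characteristic polynomial is χ_A(x) = (x + 5)^4, so the eigenvalues are known. The minimal polynomial is
  m_A(x) = Π_λ (x − λ)^{k_λ}
where k_λ is the size of the *largest* Jordan block for λ (equivalently, the smallest k with (A − λI)^k v = 0 for every generalised eigenvector v of λ).

  λ = -5: largest Jordan block has size 2, contributing (x + 5)^2

So m_A(x) = (x + 5)^2 = x^2 + 10*x + 25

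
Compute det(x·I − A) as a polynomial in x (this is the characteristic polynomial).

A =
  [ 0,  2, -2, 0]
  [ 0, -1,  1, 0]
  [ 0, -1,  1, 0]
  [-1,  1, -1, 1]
x^4 - x^3

Expanding det(x·I − A) (e.g. by cofactor expansion or by noting that A is similar to its Jordan form J, which has the same characteristic polynomial as A) gives
  χ_A(x) = x^4 - x^3
which factors as x^3*(x - 1). The eigenvalues (with algebraic multiplicities) are λ = 0 with multiplicity 3, λ = 1 with multiplicity 1.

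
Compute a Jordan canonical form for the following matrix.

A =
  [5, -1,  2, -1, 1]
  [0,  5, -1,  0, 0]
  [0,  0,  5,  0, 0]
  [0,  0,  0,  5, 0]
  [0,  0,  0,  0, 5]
J_3(5) ⊕ J_1(5) ⊕ J_1(5)

The characteristic polynomial is
  det(x·I − A) = x^5 - 25*x^4 + 250*x^3 - 1250*x^2 + 3125*x - 3125 = (x - 5)^5

Eigenvalues and multiplicities (the geometric multiplicity of λ is n − rank(A − λI), which equals the number of Jordan blocks for λ):
  λ = 5: algebraic multiplicity = 5, geometric multiplicity = 3

Determining the block sizes for each eigenvalue:
  λ = 5: with am = 5 and gm = 3, the partition is not yet determined (e.g. several partitions of 5 into 3 parts exist). Let N = A − (5)·I. Computing rank(N^1) = 2, rank(N^2) = 1, rank(N^3) = 0; the number of blocks of size ≥ j is rank(N^{j−1}) − rank(N^j), giving [3, 1, 1]. So we have 1 block(s) of size 3, 2 block(s) of size 1 → block sizes [3, 1, 1]

Assembling the blocks gives a Jordan form
J =
  [5, 1, 0, 0, 0]
  [0, 5, 1, 0, 0]
  [0, 0, 5, 0, 0]
  [0, 0, 0, 5, 0]
  [0, 0, 0, 0, 5]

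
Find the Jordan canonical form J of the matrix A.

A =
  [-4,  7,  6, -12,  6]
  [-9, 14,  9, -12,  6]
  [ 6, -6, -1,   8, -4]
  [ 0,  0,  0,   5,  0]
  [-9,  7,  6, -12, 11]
J_3(5) ⊕ J_1(5) ⊕ J_1(5)

The characteristic polynomial is
  det(x·I − A) = x^5 - 25*x^4 + 250*x^3 - 1250*x^2 + 3125*x - 3125 = (x - 5)^5

Eigenvalues and multiplicities (the geometric multiplicity of λ is n − rank(A − λI), which equals the number of Jordan blocks for λ):
  λ = 5: algebraic multiplicity = 5, geometric multiplicity = 3

Determining the block sizes for each eigenvalue:
  λ = 5: with am = 5 and gm = 3, the partition is not yet determined (e.g. several partitions of 5 into 3 parts exist). Let N = A − (5)·I. Computing rank(N^1) = 2, rank(N^2) = 1, rank(N^3) = 0; the number of blocks of size ≥ j is rank(N^{j−1}) − rank(N^j), giving [3, 1, 1]. So we have 1 block(s) of size 3, 2 block(s) of size 1 → block sizes [3, 1, 1]

Assembling the blocks gives a Jordan form
J =
  [5, 1, 0, 0, 0]
  [0, 5, 1, 0, 0]
  [0, 0, 5, 0, 0]
  [0, 0, 0, 5, 0]
  [0, 0, 0, 0, 5]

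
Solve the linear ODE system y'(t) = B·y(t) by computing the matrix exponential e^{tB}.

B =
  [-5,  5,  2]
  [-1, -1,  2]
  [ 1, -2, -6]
e^{tB} =
  [-t^2*exp(-4*t) - t*exp(-4*t) + exp(-4*t), 3*t^2*exp(-4*t) + 5*t*exp(-4*t), 2*t^2*exp(-4*t) + 2*t*exp(-4*t)]
  [-t*exp(-4*t), 3*t*exp(-4*t) + exp(-4*t), 2*t*exp(-4*t)]
  [-t^2*exp(-4*t)/2 + t*exp(-4*t), 3*t^2*exp(-4*t)/2 - 2*t*exp(-4*t), t^2*exp(-4*t) - 2*t*exp(-4*t) + exp(-4*t)]

Strategy: write B = P · J · P⁻¹ where J is a Jordan canonical form, so e^{tB} = P · e^{tJ} · P⁻¹, and e^{tJ} can be computed block-by-block.

B has Jordan form
J =
  [-4,  1,  0]
  [ 0, -4,  1]
  [ 0,  0, -4]
(up to reordering of blocks).

Per-block formulas:
  For a 3×3 Jordan block J_3(-4): exp(t · J_3(-4)) = e^(-4t)·(I + t·N + (t^2/2)·N^2), where N is the 3×3 nilpotent shift.

After assembling e^{tJ} and conjugating by P, we get:

e^{tB} =
  [-t^2*exp(-4*t) - t*exp(-4*t) + exp(-4*t), 3*t^2*exp(-4*t) + 5*t*exp(-4*t), 2*t^2*exp(-4*t) + 2*t*exp(-4*t)]
  [-t*exp(-4*t), 3*t*exp(-4*t) + exp(-4*t), 2*t*exp(-4*t)]
  [-t^2*exp(-4*t)/2 + t*exp(-4*t), 3*t^2*exp(-4*t)/2 - 2*t*exp(-4*t), t^2*exp(-4*t) - 2*t*exp(-4*t) + exp(-4*t)]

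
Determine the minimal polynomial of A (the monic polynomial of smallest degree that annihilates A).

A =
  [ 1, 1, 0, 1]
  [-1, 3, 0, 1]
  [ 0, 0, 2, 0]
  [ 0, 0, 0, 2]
x^2 - 4*x + 4

The characteristic polynomial is χ_A(x) = (x - 2)^4, so the eigenvalues are known. The minimal polynomial is
  m_A(x) = Π_λ (x − λ)^{k_λ}
where k_λ is the size of the *largest* Jordan block for λ (equivalently, the smallest k with (A − λI)^k v = 0 for every generalised eigenvector v of λ).

  λ = 2: largest Jordan block has size 2, contributing (x − 2)^2

So m_A(x) = (x - 2)^2 = x^2 - 4*x + 4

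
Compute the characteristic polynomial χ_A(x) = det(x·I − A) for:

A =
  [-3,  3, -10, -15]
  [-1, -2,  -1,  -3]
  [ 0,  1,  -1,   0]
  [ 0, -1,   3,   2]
x^4 + 4*x^3 - 16*x - 16

Expanding det(x·I − A) (e.g. by cofactor expansion or by noting that A is similar to its Jordan form J, which has the same characteristic polynomial as A) gives
  χ_A(x) = x^4 + 4*x^3 - 16*x - 16
which factors as (x - 2)*(x + 2)^3. The eigenvalues (with algebraic multiplicities) are λ = -2 with multiplicity 3, λ = 2 with multiplicity 1.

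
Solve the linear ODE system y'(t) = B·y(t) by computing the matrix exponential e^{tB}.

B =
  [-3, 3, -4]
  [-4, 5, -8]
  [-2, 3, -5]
e^{tB} =
  [-2*t*exp(-t) + exp(-t), 3*t*exp(-t), -4*t*exp(-t)]
  [-4*t*exp(-t), 6*t*exp(-t) + exp(-t), -8*t*exp(-t)]
  [-2*t*exp(-t), 3*t*exp(-t), -4*t*exp(-t) + exp(-t)]

Strategy: write B = P · J · P⁻¹ where J is a Jordan canonical form, so e^{tB} = P · e^{tJ} · P⁻¹, and e^{tJ} can be computed block-by-block.

B has Jordan form
J =
  [-1,  1,  0]
  [ 0, -1,  0]
  [ 0,  0, -1]
(up to reordering of blocks).

Per-block formulas:
  For a 2×2 Jordan block J_2(-1): exp(t · J_2(-1)) = e^(-1t)·(I + t·N), where N is the 2×2 nilpotent shift.
  For a 1×1 block at λ = -1: exp(t · [-1]) = [e^(-1t)].

After assembling e^{tJ} and conjugating by P, we get:

e^{tB} =
  [-2*t*exp(-t) + exp(-t), 3*t*exp(-t), -4*t*exp(-t)]
  [-4*t*exp(-t), 6*t*exp(-t) + exp(-t), -8*t*exp(-t)]
  [-2*t*exp(-t), 3*t*exp(-t), -4*t*exp(-t) + exp(-t)]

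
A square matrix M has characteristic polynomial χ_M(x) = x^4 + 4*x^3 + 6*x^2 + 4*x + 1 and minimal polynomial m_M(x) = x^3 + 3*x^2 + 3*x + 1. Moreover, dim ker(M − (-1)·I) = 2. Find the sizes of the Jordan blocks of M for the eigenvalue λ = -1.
Block sizes for λ = -1: [3, 1]

Step 1 — from the characteristic polynomial, algebraic multiplicity of λ = -1 is 4. From dim ker(M − (-1)·I) = 2, there are exactly 2 Jordan blocks for λ = -1.
Step 2 — from the minimal polynomial, the factor (x + 1)^3 tells us the largest block for λ = -1 has size 3.
Step 3 — with total size 4, 2 blocks, and largest block 3, the block sizes (in nonincreasing order) are [3, 1].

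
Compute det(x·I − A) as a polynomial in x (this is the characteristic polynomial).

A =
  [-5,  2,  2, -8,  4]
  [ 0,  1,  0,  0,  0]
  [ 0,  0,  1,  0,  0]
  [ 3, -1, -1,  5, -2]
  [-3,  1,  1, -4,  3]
x^5 - 5*x^4 + 10*x^3 - 10*x^2 + 5*x - 1

Expanding det(x·I − A) (e.g. by cofactor expansion or by noting that A is similar to its Jordan form J, which has the same characteristic polynomial as A) gives
  χ_A(x) = x^5 - 5*x^4 + 10*x^3 - 10*x^2 + 5*x - 1
which factors as (x - 1)^5. The eigenvalues (with algebraic multiplicities) are λ = 1 with multiplicity 5.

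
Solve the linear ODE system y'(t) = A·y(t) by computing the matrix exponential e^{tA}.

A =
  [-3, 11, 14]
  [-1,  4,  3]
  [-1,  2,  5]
e^{tA} =
  [-5*t*exp(2*t) + exp(2*t), -5*t^2*exp(2*t)/2 + 11*t*exp(2*t), 5*t^2*exp(2*t)/2 + 14*t*exp(2*t)]
  [-t*exp(2*t), -t^2*exp(2*t)/2 + 2*t*exp(2*t) + exp(2*t), t^2*exp(2*t)/2 + 3*t*exp(2*t)]
  [-t*exp(2*t), -t^2*exp(2*t)/2 + 2*t*exp(2*t), t^2*exp(2*t)/2 + 3*t*exp(2*t) + exp(2*t)]

Strategy: write A = P · J · P⁻¹ where J is a Jordan canonical form, so e^{tA} = P · e^{tJ} · P⁻¹, and e^{tJ} can be computed block-by-block.

A has Jordan form
J =
  [2, 1, 0]
  [0, 2, 1]
  [0, 0, 2]
(up to reordering of blocks).

Per-block formulas:
  For a 3×3 Jordan block J_3(2): exp(t · J_3(2)) = e^(2t)·(I + t·N + (t^2/2)·N^2), where N is the 3×3 nilpotent shift.

After assembling e^{tJ} and conjugating by P, we get:

e^{tA} =
  [-5*t*exp(2*t) + exp(2*t), -5*t^2*exp(2*t)/2 + 11*t*exp(2*t), 5*t^2*exp(2*t)/2 + 14*t*exp(2*t)]
  [-t*exp(2*t), -t^2*exp(2*t)/2 + 2*t*exp(2*t) + exp(2*t), t^2*exp(2*t)/2 + 3*t*exp(2*t)]
  [-t*exp(2*t), -t^2*exp(2*t)/2 + 2*t*exp(2*t), t^2*exp(2*t)/2 + 3*t*exp(2*t) + exp(2*t)]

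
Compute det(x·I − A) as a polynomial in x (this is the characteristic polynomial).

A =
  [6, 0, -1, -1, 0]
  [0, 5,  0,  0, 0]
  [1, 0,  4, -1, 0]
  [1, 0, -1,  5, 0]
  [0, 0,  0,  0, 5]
x^5 - 25*x^4 + 250*x^3 - 1250*x^2 + 3125*x - 3125

Expanding det(x·I − A) (e.g. by cofactor expansion or by noting that A is similar to its Jordan form J, which has the same characteristic polynomial as A) gives
  χ_A(x) = x^5 - 25*x^4 + 250*x^3 - 1250*x^2 + 3125*x - 3125
which factors as (x - 5)^5. The eigenvalues (with algebraic multiplicities) are λ = 5 with multiplicity 5.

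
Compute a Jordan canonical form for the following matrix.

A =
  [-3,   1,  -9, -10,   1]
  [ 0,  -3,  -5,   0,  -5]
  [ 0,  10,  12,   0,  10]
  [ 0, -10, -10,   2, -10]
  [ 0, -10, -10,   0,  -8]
J_2(-3) ⊕ J_1(2) ⊕ J_1(2) ⊕ J_1(2)

The characteristic polynomial is
  det(x·I − A) = x^5 - 15*x^3 + 10*x^2 + 60*x - 72 = (x - 2)^3*(x + 3)^2

Eigenvalues and multiplicities (the geometric multiplicity of λ is n − rank(A − λI), which equals the number of Jordan blocks for λ):
  λ = -3: algebraic multiplicity = 2, geometric multiplicity = 1
  λ = 2: algebraic multiplicity = 3, geometric multiplicity = 3

Determining the block sizes for each eigenvalue:
  λ = -3: one block (gm = 1), so the single block has size am = 2 → block sizes [2]
  λ = 2: gm = am = 3, so every block has size 1 → block sizes [1, 1, 1]

Assembling the blocks gives a Jordan form
J =
  [-3,  1, 0, 0, 0]
  [ 0, -3, 0, 0, 0]
  [ 0,  0, 2, 0, 0]
  [ 0,  0, 0, 2, 0]
  [ 0,  0, 0, 0, 2]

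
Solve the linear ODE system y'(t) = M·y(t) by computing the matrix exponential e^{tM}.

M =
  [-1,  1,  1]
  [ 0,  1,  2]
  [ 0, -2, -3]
e^{tM} =
  [exp(-t), t*exp(-t), t*exp(-t)]
  [0, 2*t*exp(-t) + exp(-t), 2*t*exp(-t)]
  [0, -2*t*exp(-t), -2*t*exp(-t) + exp(-t)]

Strategy: write M = P · J · P⁻¹ where J is a Jordan canonical form, so e^{tM} = P · e^{tJ} · P⁻¹, and e^{tJ} can be computed block-by-block.

M has Jordan form
J =
  [-1,  1,  0]
  [ 0, -1,  0]
  [ 0,  0, -1]
(up to reordering of blocks).

Per-block formulas:
  For a 2×2 Jordan block J_2(-1): exp(t · J_2(-1)) = e^(-1t)·(I + t·N), where N is the 2×2 nilpotent shift.
  For a 1×1 block at λ = -1: exp(t · [-1]) = [e^(-1t)].

After assembling e^{tJ} and conjugating by P, we get:

e^{tM} =
  [exp(-t), t*exp(-t), t*exp(-t)]
  [0, 2*t*exp(-t) + exp(-t), 2*t*exp(-t)]
  [0, -2*t*exp(-t), -2*t*exp(-t) + exp(-t)]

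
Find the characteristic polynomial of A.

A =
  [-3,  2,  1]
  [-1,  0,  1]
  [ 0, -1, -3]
x^3 + 6*x^2 + 12*x + 8

Expanding det(x·I − A) (e.g. by cofactor expansion or by noting that A is similar to its Jordan form J, which has the same characteristic polynomial as A) gives
  χ_A(x) = x^3 + 6*x^2 + 12*x + 8
which factors as (x + 2)^3. The eigenvalues (with algebraic multiplicities) are λ = -2 with multiplicity 3.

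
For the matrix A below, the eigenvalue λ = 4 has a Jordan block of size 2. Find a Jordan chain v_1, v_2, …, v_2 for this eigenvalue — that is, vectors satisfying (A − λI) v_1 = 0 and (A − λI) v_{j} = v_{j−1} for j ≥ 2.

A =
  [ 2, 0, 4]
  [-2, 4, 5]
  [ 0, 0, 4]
A Jordan chain for λ = 4 of length 2:
v_1 = (0, 1, 0)ᵀ
v_2 = (2, 0, 1)ᵀ

Let N = A − (4)·I. We want v_2 with N^2 v_2 = 0 but N^1 v_2 ≠ 0; then v_{j-1} := N · v_j for j = 2, …, 2.

Pick v_2 = (2, 0, 1)ᵀ.
Then v_1 = N · v_2 = (0, 1, 0)ᵀ.

Sanity check: (A − (4)·I) v_1 = (0, 0, 0)ᵀ = 0. ✓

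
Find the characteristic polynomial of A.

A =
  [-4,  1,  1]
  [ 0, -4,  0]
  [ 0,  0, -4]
x^3 + 12*x^2 + 48*x + 64

Expanding det(x·I − A) (e.g. by cofactor expansion or by noting that A is similar to its Jordan form J, which has the same characteristic polynomial as A) gives
  χ_A(x) = x^3 + 12*x^2 + 48*x + 64
which factors as (x + 4)^3. The eigenvalues (with algebraic multiplicities) are λ = -4 with multiplicity 3.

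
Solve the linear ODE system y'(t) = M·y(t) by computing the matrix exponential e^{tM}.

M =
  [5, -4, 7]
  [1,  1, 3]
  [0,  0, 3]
e^{tM} =
  [2*t*exp(3*t) + exp(3*t), -4*t*exp(3*t), t^2*exp(3*t) + 7*t*exp(3*t)]
  [t*exp(3*t), -2*t*exp(3*t) + exp(3*t), t^2*exp(3*t)/2 + 3*t*exp(3*t)]
  [0, 0, exp(3*t)]

Strategy: write M = P · J · P⁻¹ where J is a Jordan canonical form, so e^{tM} = P · e^{tJ} · P⁻¹, and e^{tJ} can be computed block-by-block.

M has Jordan form
J =
  [3, 1, 0]
  [0, 3, 1]
  [0, 0, 3]
(up to reordering of blocks).

Per-block formulas:
  For a 3×3 Jordan block J_3(3): exp(t · J_3(3)) = e^(3t)·(I + t·N + (t^2/2)·N^2), where N is the 3×3 nilpotent shift.

After assembling e^{tJ} and conjugating by P, we get:

e^{tM} =
  [2*t*exp(3*t) + exp(3*t), -4*t*exp(3*t), t^2*exp(3*t) + 7*t*exp(3*t)]
  [t*exp(3*t), -2*t*exp(3*t) + exp(3*t), t^2*exp(3*t)/2 + 3*t*exp(3*t)]
  [0, 0, exp(3*t)]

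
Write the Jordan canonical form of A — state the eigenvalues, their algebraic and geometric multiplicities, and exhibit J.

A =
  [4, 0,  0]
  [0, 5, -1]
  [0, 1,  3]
J_2(4) ⊕ J_1(4)

The characteristic polynomial is
  det(x·I − A) = x^3 - 12*x^2 + 48*x - 64 = (x - 4)^3

Eigenvalues and multiplicities (the geometric multiplicity of λ is n − rank(A − λI), which equals the number of Jordan blocks for λ):
  λ = 4: algebraic multiplicity = 3, geometric multiplicity = 2

Determining the block sizes for each eigenvalue:
  λ = 4: 2 blocks summing to 3 forces exactly one block of size 2 and the rest size 1 → block sizes [2, 1]

Assembling the blocks gives a Jordan form
J =
  [4, 1, 0]
  [0, 4, 0]
  [0, 0, 4]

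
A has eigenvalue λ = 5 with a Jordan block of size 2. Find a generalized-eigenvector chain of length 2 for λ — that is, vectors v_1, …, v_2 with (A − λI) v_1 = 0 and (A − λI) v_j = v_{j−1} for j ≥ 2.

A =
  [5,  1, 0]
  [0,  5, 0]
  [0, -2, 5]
A Jordan chain for λ = 5 of length 2:
v_1 = (1, 0, -2)ᵀ
v_2 = (0, 1, 0)ᵀ

Let N = A − (5)·I. We want v_2 with N^2 v_2 = 0 but N^1 v_2 ≠ 0; then v_{j-1} := N · v_j for j = 2, …, 2.

Pick v_2 = (0, 1, 0)ᵀ.
Then v_1 = N · v_2 = (1, 0, -2)ᵀ.

Sanity check: (A − (5)·I) v_1 = (0, 0, 0)ᵀ = 0. ✓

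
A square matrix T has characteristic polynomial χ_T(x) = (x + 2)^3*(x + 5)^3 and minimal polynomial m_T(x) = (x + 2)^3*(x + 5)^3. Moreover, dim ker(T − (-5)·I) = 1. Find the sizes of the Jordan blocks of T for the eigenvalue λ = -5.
Block sizes for λ = -5: [3]

Step 1 — from the characteristic polynomial, algebraic multiplicity of λ = -5 is 3. From dim ker(T − (-5)·I) = 1, there are exactly 1 Jordan blocks for λ = -5.
Step 2 — from the minimal polynomial, the factor (x + 5)^3 tells us the largest block for λ = -5 has size 3.
Step 3 — with total size 3, 1 blocks, and largest block 3, the block sizes (in nonincreasing order) are [3].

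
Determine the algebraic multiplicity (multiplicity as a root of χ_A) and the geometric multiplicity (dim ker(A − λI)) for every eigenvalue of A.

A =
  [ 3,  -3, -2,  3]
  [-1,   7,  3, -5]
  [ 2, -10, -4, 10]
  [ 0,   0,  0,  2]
λ = 2: alg = 4, geom = 2

Step 1 — factor the characteristic polynomial to read off the algebraic multiplicities:
  χ_A(x) = (x - 2)^4

Step 2 — compute geometric multiplicities via the rank-nullity identity g(λ) = n − rank(A − λI):
  rank(A − (2)·I) = 2, so dim ker(A − (2)·I) = n − 2 = 2

Summary:
  λ = 2: algebraic multiplicity = 4, geometric multiplicity = 2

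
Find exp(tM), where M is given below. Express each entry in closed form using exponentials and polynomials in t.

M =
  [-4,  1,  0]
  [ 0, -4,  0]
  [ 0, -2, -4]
e^{tM} =
  [exp(-4*t), t*exp(-4*t), 0]
  [0, exp(-4*t), 0]
  [0, -2*t*exp(-4*t), exp(-4*t)]

Strategy: write M = P · J · P⁻¹ where J is a Jordan canonical form, so e^{tM} = P · e^{tJ} · P⁻¹, and e^{tJ} can be computed block-by-block.

M has Jordan form
J =
  [-4,  1,  0]
  [ 0, -4,  0]
  [ 0,  0, -4]
(up to reordering of blocks).

Per-block formulas:
  For a 2×2 Jordan block J_2(-4): exp(t · J_2(-4)) = e^(-4t)·(I + t·N), where N is the 2×2 nilpotent shift.
  For a 1×1 block at λ = -4: exp(t · [-4]) = [e^(-4t)].

After assembling e^{tJ} and conjugating by P, we get:

e^{tM} =
  [exp(-4*t), t*exp(-4*t), 0]
  [0, exp(-4*t), 0]
  [0, -2*t*exp(-4*t), exp(-4*t)]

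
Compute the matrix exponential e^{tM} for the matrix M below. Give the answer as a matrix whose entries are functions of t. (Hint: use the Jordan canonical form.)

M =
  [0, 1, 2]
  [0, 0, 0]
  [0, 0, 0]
e^{tM} =
  [1, t, 2*t]
  [0, 1, 0]
  [0, 0, 1]

Strategy: write M = P · J · P⁻¹ where J is a Jordan canonical form, so e^{tM} = P · e^{tJ} · P⁻¹, and e^{tJ} can be computed block-by-block.

M has Jordan form
J =
  [0, 1, 0]
  [0, 0, 0]
  [0, 0, 0]
(up to reordering of blocks).

Per-block formulas:
  For a 1×1 block at λ = 0: exp(t · [0]) = [e^(0t)].
  For a 2×2 Jordan block J_2(0): exp(t · J_2(0)) = e^(0t)·(I + t·N), where N is the 2×2 nilpotent shift.

After assembling e^{tJ} and conjugating by P, we get:

e^{tM} =
  [1, t, 2*t]
  [0, 1, 0]
  [0, 0, 1]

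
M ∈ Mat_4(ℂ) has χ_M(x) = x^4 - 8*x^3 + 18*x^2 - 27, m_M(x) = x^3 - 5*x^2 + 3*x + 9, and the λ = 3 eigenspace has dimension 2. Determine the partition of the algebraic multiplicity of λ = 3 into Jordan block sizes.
Block sizes for λ = 3: [2, 1]

Step 1 — from the characteristic polynomial, algebraic multiplicity of λ = 3 is 3. From dim ker(M − (3)·I) = 2, there are exactly 2 Jordan blocks for λ = 3.
Step 2 — from the minimal polynomial, the factor (x − 3)^2 tells us the largest block for λ = 3 has size 2.
Step 3 — with total size 3, 2 blocks, and largest block 2, the block sizes (in nonincreasing order) are [2, 1].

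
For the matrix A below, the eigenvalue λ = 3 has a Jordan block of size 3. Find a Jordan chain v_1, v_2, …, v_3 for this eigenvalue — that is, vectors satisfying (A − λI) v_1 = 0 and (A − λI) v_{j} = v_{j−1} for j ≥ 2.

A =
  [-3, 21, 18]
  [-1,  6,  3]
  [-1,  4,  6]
A Jordan chain for λ = 3 of length 3:
v_1 = (-3, 0, -1)ᵀ
v_2 = (-6, -1, -1)ᵀ
v_3 = (1, 0, 0)ᵀ

Let N = A − (3)·I. We want v_3 with N^3 v_3 = 0 but N^2 v_3 ≠ 0; then v_{j-1} := N · v_j for j = 3, …, 2.

Pick v_3 = (1, 0, 0)ᵀ.
Then v_2 = N · v_3 = (-6, -1, -1)ᵀ.
Then v_1 = N · v_2 = (-3, 0, -1)ᵀ.

Sanity check: (A − (3)·I) v_1 = (0, 0, 0)ᵀ = 0. ✓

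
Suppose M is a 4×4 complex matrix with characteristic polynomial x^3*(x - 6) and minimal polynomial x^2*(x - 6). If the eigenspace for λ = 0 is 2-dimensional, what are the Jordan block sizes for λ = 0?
Block sizes for λ = 0: [2, 1]

Step 1 — from the characteristic polynomial, algebraic multiplicity of λ = 0 is 3. From dim ker(M − (0)·I) = 2, there are exactly 2 Jordan blocks for λ = 0.
Step 2 — from the minimal polynomial, the factor (x − 0)^2 tells us the largest block for λ = 0 has size 2.
Step 3 — with total size 3, 2 blocks, and largest block 2, the block sizes (in nonincreasing order) are [2, 1].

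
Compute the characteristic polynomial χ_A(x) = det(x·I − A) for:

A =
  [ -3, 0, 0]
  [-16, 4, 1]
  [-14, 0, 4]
x^3 - 5*x^2 - 8*x + 48

Expanding det(x·I − A) (e.g. by cofactor expansion or by noting that A is similar to its Jordan form J, which has the same characteristic polynomial as A) gives
  χ_A(x) = x^3 - 5*x^2 - 8*x + 48
which factors as (x - 4)^2*(x + 3). The eigenvalues (with algebraic multiplicities) are λ = -3 with multiplicity 1, λ = 4 with multiplicity 2.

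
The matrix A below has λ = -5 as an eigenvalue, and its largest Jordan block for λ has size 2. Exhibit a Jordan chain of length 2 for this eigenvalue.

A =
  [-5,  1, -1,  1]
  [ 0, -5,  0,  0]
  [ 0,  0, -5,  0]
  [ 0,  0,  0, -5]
A Jordan chain for λ = -5 of length 2:
v_1 = (1, 0, 0, 0)ᵀ
v_2 = (0, 1, 0, 0)ᵀ

Let N = A − (-5)·I. We want v_2 with N^2 v_2 = 0 but N^1 v_2 ≠ 0; then v_{j-1} := N · v_j for j = 2, …, 2.

Pick v_2 = (0, 1, 0, 0)ᵀ.
Then v_1 = N · v_2 = (1, 0, 0, 0)ᵀ.

Sanity check: (A − (-5)·I) v_1 = (0, 0, 0, 0)ᵀ = 0. ✓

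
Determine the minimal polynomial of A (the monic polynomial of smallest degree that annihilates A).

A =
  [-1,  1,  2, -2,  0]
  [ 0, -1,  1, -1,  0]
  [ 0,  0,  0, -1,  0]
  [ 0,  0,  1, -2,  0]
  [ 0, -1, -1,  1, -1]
x^3 + 3*x^2 + 3*x + 1

The characteristic polynomial is χ_A(x) = (x + 1)^5, so the eigenvalues are known. The minimal polynomial is
  m_A(x) = Π_λ (x − λ)^{k_λ}
where k_λ is the size of the *largest* Jordan block for λ (equivalently, the smallest k with (A − λI)^k v = 0 for every generalised eigenvector v of λ).

  λ = -1: largest Jordan block has size 3, contributing (x + 1)^3

So m_A(x) = (x + 1)^3 = x^3 + 3*x^2 + 3*x + 1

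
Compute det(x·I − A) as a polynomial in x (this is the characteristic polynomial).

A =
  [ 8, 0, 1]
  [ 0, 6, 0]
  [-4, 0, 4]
x^3 - 18*x^2 + 108*x - 216

Expanding det(x·I − A) (e.g. by cofactor expansion or by noting that A is similar to its Jordan form J, which has the same characteristic polynomial as A) gives
  χ_A(x) = x^3 - 18*x^2 + 108*x - 216
which factors as (x - 6)^3. The eigenvalues (with algebraic multiplicities) are λ = 6 with multiplicity 3.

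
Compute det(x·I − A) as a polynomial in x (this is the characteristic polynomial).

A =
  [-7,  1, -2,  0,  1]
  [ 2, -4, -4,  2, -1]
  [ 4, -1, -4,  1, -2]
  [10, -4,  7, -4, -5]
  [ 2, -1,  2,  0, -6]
x^5 + 25*x^4 + 250*x^3 + 1250*x^2 + 3125*x + 3125

Expanding det(x·I − A) (e.g. by cofactor expansion or by noting that A is similar to its Jordan form J, which has the same characteristic polynomial as A) gives
  χ_A(x) = x^5 + 25*x^4 + 250*x^3 + 1250*x^2 + 3125*x + 3125
which factors as (x + 5)^5. The eigenvalues (with algebraic multiplicities) are λ = -5 with multiplicity 5.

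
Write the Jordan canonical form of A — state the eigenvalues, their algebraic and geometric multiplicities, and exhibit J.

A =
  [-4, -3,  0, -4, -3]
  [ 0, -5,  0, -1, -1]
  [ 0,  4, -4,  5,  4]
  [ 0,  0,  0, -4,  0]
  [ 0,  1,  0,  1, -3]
J_2(-4) ⊕ J_2(-4) ⊕ J_1(-4)

The characteristic polynomial is
  det(x·I − A) = x^5 + 20*x^4 + 160*x^3 + 640*x^2 + 1280*x + 1024 = (x + 4)^5

Eigenvalues and multiplicities (the geometric multiplicity of λ is n − rank(A − λI), which equals the number of Jordan blocks for λ):
  λ = -4: algebraic multiplicity = 5, geometric multiplicity = 3

Determining the block sizes for each eigenvalue:
  λ = -4: with am = 5 and gm = 3, the partition is not yet determined (e.g. several partitions of 5 into 3 parts exist). Let N = A − (-4)·I. Computing rank(N^1) = 2, rank(N^2) = 0; the number of blocks of size ≥ j is rank(N^{j−1}) − rank(N^j), giving [3, 2]. So we have 2 block(s) of size 2, 1 block(s) of size 1 → block sizes [2, 2, 1]

Assembling the blocks gives a Jordan form
J =
  [-4,  1,  0,  0,  0]
  [ 0, -4,  0,  0,  0]
  [ 0,  0, -4,  1,  0]
  [ 0,  0,  0, -4,  0]
  [ 0,  0,  0,  0, -4]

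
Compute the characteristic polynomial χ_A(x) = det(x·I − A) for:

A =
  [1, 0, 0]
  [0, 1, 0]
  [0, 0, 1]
x^3 - 3*x^2 + 3*x - 1

Expanding det(x·I − A) (e.g. by cofactor expansion or by noting that A is similar to its Jordan form J, which has the same characteristic polynomial as A) gives
  χ_A(x) = x^3 - 3*x^2 + 3*x - 1
which factors as (x - 1)^3. The eigenvalues (with algebraic multiplicities) are λ = 1 with multiplicity 3.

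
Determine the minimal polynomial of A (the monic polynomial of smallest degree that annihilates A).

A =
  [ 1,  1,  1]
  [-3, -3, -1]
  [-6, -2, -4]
x^2 + 4*x + 4

The characteristic polynomial is χ_A(x) = (x + 2)^3, so the eigenvalues are known. The minimal polynomial is
  m_A(x) = Π_λ (x − λ)^{k_λ}
where k_λ is the size of the *largest* Jordan block for λ (equivalently, the smallest k with (A − λI)^k v = 0 for every generalised eigenvector v of λ).

  λ = -2: largest Jordan block has size 2, contributing (x + 2)^2

So m_A(x) = (x + 2)^2 = x^2 + 4*x + 4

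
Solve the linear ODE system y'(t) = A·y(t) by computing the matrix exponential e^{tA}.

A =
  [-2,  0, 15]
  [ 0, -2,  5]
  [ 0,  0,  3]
e^{tA} =
  [exp(-2*t), 0, 3*exp(3*t) - 3*exp(-2*t)]
  [0, exp(-2*t), exp(3*t) - exp(-2*t)]
  [0, 0, exp(3*t)]

Strategy: write A = P · J · P⁻¹ where J is a Jordan canonical form, so e^{tA} = P · e^{tJ} · P⁻¹, and e^{tJ} can be computed block-by-block.

A has Jordan form
J =
  [-2,  0, 0]
  [ 0, -2, 0]
  [ 0,  0, 3]
(up to reordering of blocks).

Per-block formulas:
  For a 1×1 block at λ = -2: exp(t · [-2]) = [e^(-2t)].
  For a 1×1 block at λ = 3: exp(t · [3]) = [e^(3t)].

After assembling e^{tJ} and conjugating by P, we get:

e^{tA} =
  [exp(-2*t), 0, 3*exp(3*t) - 3*exp(-2*t)]
  [0, exp(-2*t), exp(3*t) - exp(-2*t)]
  [0, 0, exp(3*t)]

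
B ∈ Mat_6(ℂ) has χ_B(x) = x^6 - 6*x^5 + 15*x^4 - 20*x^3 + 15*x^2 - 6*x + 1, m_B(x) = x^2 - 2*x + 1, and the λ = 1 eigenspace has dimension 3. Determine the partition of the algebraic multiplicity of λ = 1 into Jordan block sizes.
Block sizes for λ = 1: [2, 2, 2]

Step 1 — from the characteristic polynomial, algebraic multiplicity of λ = 1 is 6. From dim ker(B − (1)·I) = 3, there are exactly 3 Jordan blocks for λ = 1.
Step 2 — from the minimal polynomial, the factor (x − 1)^2 tells us the largest block for λ = 1 has size 2.
Step 3 — with total size 6, 3 blocks, and largest block 2, the block sizes (in nonincreasing order) are [2, 2, 2].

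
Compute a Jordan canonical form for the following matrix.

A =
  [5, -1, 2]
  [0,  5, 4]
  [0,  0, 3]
J_1(3) ⊕ J_2(5)

The characteristic polynomial is
  det(x·I − A) = x^3 - 13*x^2 + 55*x - 75 = (x - 5)^2*(x - 3)

Eigenvalues and multiplicities (the geometric multiplicity of λ is n − rank(A − λI), which equals the number of Jordan blocks for λ):
  λ = 3: algebraic multiplicity = 1, geometric multiplicity = 1
  λ = 5: algebraic multiplicity = 2, geometric multiplicity = 1

Determining the block sizes for each eigenvalue:
  λ = 3: one block (gm = 1), so the single block has size am = 1 → block sizes [1]
  λ = 5: one block (gm = 1), so the single block has size am = 2 → block sizes [2]

Assembling the blocks gives a Jordan form
J =
  [3, 0, 0]
  [0, 5, 1]
  [0, 0, 5]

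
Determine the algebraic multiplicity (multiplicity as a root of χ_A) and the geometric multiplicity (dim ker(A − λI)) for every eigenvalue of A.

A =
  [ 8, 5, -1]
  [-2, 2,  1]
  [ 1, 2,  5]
λ = 5: alg = 3, geom = 1

Step 1 — factor the characteristic polynomial to read off the algebraic multiplicities:
  χ_A(x) = (x - 5)^3

Step 2 — compute geometric multiplicities via the rank-nullity identity g(λ) = n − rank(A − λI):
  rank(A − (5)·I) = 2, so dim ker(A − (5)·I) = n − 2 = 1

Summary:
  λ = 5: algebraic multiplicity = 3, geometric multiplicity = 1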